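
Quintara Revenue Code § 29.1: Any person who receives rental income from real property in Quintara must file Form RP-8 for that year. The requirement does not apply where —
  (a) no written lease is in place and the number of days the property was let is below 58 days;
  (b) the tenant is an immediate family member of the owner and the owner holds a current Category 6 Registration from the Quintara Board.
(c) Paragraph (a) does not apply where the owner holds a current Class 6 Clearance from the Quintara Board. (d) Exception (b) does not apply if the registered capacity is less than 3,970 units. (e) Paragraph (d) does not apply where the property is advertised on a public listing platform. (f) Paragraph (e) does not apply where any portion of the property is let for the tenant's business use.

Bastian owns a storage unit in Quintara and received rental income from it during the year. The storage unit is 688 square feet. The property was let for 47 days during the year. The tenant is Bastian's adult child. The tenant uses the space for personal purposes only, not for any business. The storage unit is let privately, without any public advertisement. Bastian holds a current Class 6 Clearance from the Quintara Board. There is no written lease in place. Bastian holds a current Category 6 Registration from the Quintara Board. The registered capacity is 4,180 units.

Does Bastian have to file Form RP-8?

No — exception (b) applies; Bastian is not required to file Form RP-8.

Exception (a) is satisfied on its face — there is no written lease; the number of days the property was let is 47 days, below the 58 days limit. However, paragraph (c) must be considered: (c) applies — a current Class 6 Clearance is held. (a) is therefore removed.
Exception (b): the tenant is an immediate family member; a current Category 6 Registration is held — every condition holds. Under paragraphs (d)–(f): (d), which would limit (b), does not operate here: the registered capacity is 4,180 units, not less than 3,970 units. (b) remains available.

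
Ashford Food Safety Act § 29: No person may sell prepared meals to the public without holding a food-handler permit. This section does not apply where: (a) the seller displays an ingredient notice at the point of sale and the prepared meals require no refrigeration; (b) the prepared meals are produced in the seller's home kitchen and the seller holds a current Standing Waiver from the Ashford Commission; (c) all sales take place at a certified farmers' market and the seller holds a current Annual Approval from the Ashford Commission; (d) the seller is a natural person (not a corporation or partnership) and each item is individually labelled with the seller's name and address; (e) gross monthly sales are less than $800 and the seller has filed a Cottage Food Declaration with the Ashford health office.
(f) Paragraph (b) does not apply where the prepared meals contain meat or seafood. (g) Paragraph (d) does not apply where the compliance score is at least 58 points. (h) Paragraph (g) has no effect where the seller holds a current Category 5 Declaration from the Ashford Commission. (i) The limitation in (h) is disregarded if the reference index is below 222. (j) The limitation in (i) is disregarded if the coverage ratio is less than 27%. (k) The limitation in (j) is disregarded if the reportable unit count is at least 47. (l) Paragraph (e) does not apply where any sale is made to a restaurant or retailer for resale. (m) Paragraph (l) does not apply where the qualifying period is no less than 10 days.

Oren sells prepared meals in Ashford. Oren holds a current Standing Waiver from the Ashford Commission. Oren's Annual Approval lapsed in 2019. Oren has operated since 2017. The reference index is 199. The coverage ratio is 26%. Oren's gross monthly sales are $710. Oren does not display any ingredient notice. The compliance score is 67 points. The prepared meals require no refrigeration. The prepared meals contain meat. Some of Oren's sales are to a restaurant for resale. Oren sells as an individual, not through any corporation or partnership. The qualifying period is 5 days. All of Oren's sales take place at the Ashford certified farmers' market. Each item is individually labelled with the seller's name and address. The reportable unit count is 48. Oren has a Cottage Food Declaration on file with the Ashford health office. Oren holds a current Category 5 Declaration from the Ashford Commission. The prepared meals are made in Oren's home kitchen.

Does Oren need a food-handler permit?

Yes — Oren must hold a food-handler permit.

Exception (a) does not apply: no ingredient notice is displayed.
All of (b)'s requirements are met (the prepared meals are home-kitchen produced; a current Standing Waiver is held). However, paragraph (f) must be considered: (f) is engaged — the prepared meals contain meat. (b) is therefore removed.
Exception (c) fails — there is no Annual Approval in force.
Exception (d): the seller is a natural person; items are individually labelled — every condition holds. But applying paragraphs (g)–(k): (g) operates against (d): the compliance score is 67 points, meeting the 58 points threshold. (h) is triggered (a current Category 5 Declaration is held), but is overridden by (i): (i) applies — the reference index is 199, below the 222 limit. (j) operates (the coverage ratio is 26%, less than the 27% limit), but yields to (k): (k) operates against (j): the reportable unit count is 48, meeting the 47 threshold. Exception (d) does not apply.
Exception (e)'s conditions are all satisfied: gross monthly sales are $710, less than the $800 limit; a Cottage Food Declaration is on file. But applying paragraphs (l)–(m): (l) operates against (e): some sales are to a restaurant for resale. (m), which would lift (l), is not triggered — the qualifying period is 5 days, short of 10 days. (e) is therefore removed.
No exception applies. The general rule governs.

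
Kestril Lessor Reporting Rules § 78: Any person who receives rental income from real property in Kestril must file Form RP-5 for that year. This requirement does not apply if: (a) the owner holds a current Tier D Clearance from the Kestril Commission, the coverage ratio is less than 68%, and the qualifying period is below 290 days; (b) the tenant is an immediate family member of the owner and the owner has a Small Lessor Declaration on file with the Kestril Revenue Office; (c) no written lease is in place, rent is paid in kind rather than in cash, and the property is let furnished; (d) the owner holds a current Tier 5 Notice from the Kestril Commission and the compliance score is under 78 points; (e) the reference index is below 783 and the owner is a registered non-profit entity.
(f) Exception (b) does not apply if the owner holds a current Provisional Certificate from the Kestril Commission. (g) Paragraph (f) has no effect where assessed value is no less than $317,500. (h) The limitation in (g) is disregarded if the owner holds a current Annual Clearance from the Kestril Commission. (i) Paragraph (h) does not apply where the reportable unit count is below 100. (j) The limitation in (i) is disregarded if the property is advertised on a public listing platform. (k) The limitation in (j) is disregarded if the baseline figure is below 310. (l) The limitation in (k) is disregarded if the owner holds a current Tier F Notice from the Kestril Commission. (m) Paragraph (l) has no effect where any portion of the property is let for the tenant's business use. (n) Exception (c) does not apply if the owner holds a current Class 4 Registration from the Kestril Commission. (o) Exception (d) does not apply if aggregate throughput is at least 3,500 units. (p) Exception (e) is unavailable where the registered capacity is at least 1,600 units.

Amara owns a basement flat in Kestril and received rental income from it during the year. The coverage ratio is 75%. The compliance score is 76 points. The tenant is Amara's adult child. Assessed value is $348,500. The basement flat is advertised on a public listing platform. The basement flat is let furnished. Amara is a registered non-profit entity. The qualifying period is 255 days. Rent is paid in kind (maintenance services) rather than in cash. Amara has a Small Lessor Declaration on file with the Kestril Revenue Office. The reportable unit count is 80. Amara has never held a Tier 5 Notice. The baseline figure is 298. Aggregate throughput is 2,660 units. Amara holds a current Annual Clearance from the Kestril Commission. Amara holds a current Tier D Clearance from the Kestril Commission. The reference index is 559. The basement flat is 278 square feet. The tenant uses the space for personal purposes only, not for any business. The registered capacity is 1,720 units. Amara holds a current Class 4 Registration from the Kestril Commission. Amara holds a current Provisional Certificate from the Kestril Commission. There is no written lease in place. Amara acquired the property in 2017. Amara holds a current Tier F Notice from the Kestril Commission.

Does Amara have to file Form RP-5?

Yes — Amara must file Form RP-5.

Exception (a) fails — the coverage ratio is 75%, not less than 68%.
Exception (b)'s conditions are all satisfied: the tenant is an immediate family member; a Small Lessor Declaration is on file. However, paragraphs (f)–(m) must be considered: (f) operates against (b): a current Provisional Certificate is held. (g) operates (assessed value is $348,500, meeting the $317,500 threshold), but is overridden by (h): (h) is triggered — a current Annual Clearance is held. (i) is engaged (the reportable unit count is 80, below the 100 limit), but is displaced by (j): (j) operates against (i): the property is publicly advertised. (k) is triggered (the baseline figure is 298, below the 310 limit), but is displaced by (l): (l) operates against (k): a current Tier F Notice is held. (m), which would lift (l), is not engaged — the space is used for personal purposes only. (b) is therefore removed.
Exception (c)'s conditions are all satisfied: there is no written lease; rent is paid in kind; the property is let furnished. But: (n) operates against (c): a current Class 4 Registration is held. So (c) is unavailable.
Exception (d) requires that the owner holds a current Tier 5 Notice from the Kestril Commission; but no current Tier 5 Notice is held, so (d) is unavailable.
Exception (e)'s conditions are all satisfied: the reference index is 559, below the 783 limit; Amara is a registered non-profit. But: (p) operates against (e): the registered capacity is 1,720 units, meeting the 1,600 units threshold. Exception (e) does not apply.
No exception is made out. Amara falls within the general rule.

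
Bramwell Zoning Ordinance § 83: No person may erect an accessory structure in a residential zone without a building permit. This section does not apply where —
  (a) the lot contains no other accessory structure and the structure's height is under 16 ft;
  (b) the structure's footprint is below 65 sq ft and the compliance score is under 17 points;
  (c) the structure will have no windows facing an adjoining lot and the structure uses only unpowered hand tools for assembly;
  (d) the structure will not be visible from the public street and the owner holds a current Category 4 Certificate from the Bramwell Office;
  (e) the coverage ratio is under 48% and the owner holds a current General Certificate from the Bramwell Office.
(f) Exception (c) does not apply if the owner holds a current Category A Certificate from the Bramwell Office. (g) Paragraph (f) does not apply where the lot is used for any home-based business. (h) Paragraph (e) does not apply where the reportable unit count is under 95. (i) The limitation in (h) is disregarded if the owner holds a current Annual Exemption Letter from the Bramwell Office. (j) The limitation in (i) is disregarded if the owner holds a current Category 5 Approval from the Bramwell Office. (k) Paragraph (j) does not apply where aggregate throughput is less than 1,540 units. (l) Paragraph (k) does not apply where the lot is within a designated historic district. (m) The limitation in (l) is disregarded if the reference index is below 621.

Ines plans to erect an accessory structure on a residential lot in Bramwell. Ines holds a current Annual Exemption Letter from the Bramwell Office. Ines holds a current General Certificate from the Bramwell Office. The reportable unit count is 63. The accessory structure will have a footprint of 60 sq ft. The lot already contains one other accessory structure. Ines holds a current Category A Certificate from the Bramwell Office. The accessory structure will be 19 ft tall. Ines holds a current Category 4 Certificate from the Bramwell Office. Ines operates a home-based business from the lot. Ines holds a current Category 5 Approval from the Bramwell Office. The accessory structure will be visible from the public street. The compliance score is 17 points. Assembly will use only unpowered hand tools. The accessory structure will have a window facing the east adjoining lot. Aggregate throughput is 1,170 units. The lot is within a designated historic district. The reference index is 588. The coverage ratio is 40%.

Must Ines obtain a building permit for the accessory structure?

No — exception (e) applies; Ines does not need a building permit.

Exception (a) does not apply: the lot already has another accessory structure.
Exception (b) requires that the compliance score is under 17 points; but the compliance score is 17 points, not under 17 points, so (b) is unavailable.
Exception (c) does not apply: a window faces an adjoining lot.
Exception (d) requires that the structure will not be visible from the public street; but the structure will be visible from the street, so (d) is unavailable.
Exception (e): the coverage ratio is 40%, under the 48% limit; a current General Certificate is held — every condition holds. Under paragraphs (h)–(m): (h) would limit (e) — the reportable unit count is 63, under the 95 limit — but (i) sets (h) aside: (i) is triggered — a current Annual Exemption Letter is held. (j) is triggered (a current Category 5 Approval is held), but yields to (k): (k) operates against (j): aggregate throughput is 1,170 units, less than the 1,540 units limit. (l) would limit (k) — the lot is in a historic district — but (m) sets (l) aside: (m) operates against (l): the reference index is 588, below the 621 limit. (e) remains available.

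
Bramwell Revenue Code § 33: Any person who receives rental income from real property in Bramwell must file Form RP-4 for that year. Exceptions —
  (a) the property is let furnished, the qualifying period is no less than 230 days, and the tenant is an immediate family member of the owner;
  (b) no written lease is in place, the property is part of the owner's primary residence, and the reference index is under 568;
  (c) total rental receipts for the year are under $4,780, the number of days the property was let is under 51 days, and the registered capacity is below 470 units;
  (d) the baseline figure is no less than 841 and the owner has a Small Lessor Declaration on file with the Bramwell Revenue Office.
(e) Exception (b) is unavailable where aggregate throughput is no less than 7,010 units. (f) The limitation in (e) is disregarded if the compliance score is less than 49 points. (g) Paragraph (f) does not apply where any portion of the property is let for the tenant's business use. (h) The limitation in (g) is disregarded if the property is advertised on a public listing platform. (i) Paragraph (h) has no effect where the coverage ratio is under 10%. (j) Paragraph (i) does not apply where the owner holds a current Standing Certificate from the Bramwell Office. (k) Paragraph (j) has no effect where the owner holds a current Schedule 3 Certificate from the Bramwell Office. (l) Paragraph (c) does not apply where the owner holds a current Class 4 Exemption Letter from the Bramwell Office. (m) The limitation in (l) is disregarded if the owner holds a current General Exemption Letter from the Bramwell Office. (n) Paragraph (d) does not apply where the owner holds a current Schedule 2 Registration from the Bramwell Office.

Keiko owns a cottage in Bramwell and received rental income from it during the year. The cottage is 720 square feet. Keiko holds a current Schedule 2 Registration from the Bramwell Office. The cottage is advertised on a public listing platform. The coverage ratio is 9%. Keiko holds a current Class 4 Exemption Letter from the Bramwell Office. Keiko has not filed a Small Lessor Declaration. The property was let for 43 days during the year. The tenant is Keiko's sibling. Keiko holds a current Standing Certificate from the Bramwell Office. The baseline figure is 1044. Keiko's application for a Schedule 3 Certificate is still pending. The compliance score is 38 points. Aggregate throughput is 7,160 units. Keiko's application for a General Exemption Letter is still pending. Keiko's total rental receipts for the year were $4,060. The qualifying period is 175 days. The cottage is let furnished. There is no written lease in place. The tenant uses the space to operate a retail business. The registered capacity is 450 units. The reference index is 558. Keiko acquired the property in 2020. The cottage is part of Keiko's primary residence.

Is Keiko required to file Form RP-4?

Exception (a) fails — the qualifying period is 175 days, short of 230 days.
All of (b)'s requirements are met (there is no written lease; the cottage is part of the primary residence; the reference index is 558, under the 568 limit). Considering the limiting provisions: (e) is engaged (aggregate throughput is 7,160 units, meeting the 7,010 units threshold), but yields to (f): (f) operates against (e): the compliance score is 38 points, less than the 49 points limit. (g) is triggered (the space is let for business use), but is itself disapplied by (h): (h) operates against (g): the property is publicly advertised. (i) would limit (h) — the coverage ratio is 9%, under the 10% limit — but (j) sets (i) aside: (j) operates against (i): a current Standing Certificate is held. (k) is inapplicable (no current Schedule 3 Certificate is held), so (j) stands. So (b) applies.
Exception (c)'s conditions are all satisfied: total rental receipts for the year are $4,060, under the $4,780 limit; the number of days the property was let is 43 days, under the 51 days limit; the registered capacity is 450 units, below the 470 units limit. But: (l) is triggered — a current Class 4 Exemption Letter is held. (m), which would lift (l), is not triggered — there is no General Exemption Letter in force. (c) is therefore removed.
Exception (d) fails — no Small Lessor Declaration is on file.

No — exception (b) applies; Keiko is not required to file Form RP-4.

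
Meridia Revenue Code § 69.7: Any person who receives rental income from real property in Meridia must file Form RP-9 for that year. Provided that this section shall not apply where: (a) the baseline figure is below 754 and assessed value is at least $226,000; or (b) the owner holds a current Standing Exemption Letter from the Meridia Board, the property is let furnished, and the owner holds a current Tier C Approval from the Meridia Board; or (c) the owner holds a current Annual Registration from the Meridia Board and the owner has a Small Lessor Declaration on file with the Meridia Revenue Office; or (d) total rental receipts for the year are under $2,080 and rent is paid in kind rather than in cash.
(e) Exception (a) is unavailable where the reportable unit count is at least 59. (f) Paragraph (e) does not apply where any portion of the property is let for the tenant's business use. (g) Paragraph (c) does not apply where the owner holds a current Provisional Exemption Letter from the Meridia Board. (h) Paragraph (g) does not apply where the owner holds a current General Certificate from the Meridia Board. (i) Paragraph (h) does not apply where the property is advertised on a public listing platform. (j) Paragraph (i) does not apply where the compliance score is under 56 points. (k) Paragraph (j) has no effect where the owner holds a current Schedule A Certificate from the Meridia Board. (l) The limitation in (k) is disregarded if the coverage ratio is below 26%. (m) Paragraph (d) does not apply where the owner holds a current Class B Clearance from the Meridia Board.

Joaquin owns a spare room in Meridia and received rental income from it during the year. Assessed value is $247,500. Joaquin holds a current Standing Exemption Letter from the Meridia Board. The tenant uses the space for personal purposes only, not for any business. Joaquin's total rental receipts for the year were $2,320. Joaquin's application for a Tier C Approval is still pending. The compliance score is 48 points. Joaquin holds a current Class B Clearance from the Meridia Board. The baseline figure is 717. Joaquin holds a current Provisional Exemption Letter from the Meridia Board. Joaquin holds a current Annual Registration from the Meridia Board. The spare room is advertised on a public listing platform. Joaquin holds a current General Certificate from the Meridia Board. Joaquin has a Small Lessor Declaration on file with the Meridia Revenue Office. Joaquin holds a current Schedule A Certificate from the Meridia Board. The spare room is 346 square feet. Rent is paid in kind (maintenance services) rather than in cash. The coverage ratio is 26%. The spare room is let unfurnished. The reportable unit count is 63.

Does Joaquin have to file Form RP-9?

Exception (a)'s conditions are all satisfied: the baseline figure is 717, below the 754 limit; assessed value is $247,500, meeting the $226,000 threshold. But applying paragraphs (e)–(f): (e) is triggered — the reportable unit count is 63, meeting the 59 threshold. (f), which would lift (e), is inapplicable — the space is used for personal purposes only. Exception (a) does not apply.
Exception (b) does not apply: the property is let unfurnished.
Exception (c): a current Annual Registration is held; a Small Lessor Declaration is on file — every condition holds. However, paragraphs (g)–(l) must be considered: (g) operates against (c): a current Provisional Exemption Letter is held. (h) would limit (g) — a current General Certificate is held — but (i) sets (h) aside: (i) operates against (h): the property is publicly advertised. (j) is triggered (the compliance score is 48 points, under the 56 points limit), but yields to (k): (k) is engaged — a current Schedule A Certificate is held. (l) is inapplicable (the coverage ratio is 26%, not below 26%), so (k) stands. (c) is therefore removed.
Exception (d) requires that total rental receipts for the year are under $2,080; but total rental receipts for the year are $2,320, not under $2,080, so (d) is unavailable.
No exception is made out. Joaquin falls within the general rule.

Yes — Joaquin must file Form RP-9.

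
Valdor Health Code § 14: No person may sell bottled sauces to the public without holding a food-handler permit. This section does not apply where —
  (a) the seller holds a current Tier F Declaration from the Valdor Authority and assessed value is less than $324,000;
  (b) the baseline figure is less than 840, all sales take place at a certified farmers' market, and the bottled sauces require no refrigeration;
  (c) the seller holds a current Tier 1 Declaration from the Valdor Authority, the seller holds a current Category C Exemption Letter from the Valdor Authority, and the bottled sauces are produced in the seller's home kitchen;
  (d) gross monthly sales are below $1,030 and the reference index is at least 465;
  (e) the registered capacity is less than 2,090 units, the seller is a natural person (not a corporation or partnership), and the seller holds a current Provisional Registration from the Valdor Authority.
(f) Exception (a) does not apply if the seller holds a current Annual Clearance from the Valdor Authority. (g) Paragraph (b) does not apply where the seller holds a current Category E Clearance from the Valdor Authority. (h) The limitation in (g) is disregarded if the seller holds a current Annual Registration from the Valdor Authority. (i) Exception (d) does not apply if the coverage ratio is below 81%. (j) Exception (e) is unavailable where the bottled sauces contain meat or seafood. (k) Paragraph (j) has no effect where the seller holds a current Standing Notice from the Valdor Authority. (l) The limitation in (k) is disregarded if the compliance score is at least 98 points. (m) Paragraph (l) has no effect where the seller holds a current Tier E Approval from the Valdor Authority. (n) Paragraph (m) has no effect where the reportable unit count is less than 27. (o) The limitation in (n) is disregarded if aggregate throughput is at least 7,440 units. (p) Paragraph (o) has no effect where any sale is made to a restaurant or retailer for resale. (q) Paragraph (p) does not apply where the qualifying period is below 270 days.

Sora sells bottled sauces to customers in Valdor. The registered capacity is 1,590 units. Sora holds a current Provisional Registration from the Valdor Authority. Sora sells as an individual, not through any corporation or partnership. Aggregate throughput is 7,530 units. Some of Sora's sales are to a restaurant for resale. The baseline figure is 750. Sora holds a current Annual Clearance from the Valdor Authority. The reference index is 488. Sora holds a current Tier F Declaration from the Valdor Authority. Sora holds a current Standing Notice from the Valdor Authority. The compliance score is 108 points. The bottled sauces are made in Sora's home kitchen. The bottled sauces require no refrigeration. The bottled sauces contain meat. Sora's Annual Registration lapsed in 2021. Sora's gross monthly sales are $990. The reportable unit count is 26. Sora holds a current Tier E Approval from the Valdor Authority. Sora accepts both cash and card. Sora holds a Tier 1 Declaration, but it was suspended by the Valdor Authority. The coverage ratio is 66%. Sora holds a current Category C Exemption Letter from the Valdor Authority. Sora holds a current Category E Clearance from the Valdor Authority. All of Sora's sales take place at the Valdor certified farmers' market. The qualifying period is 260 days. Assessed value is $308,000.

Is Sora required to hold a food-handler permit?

Exception (a): a current Tier F Declaration is held; assessed value is $308,000, less than the $324,000 limit — every condition holds. But applying paragraph (f): (f) is engaged — a current Annual Clearance is held. Exception (a) does not apply.
Exception (b): the baseline figure is 750, less than the 840 limit; all sales are at a certified farmers' market; the bottled sauces are shelf-stable — every condition holds. Turning to paragraphs (g)–(h): (g) is engaged — a current Category E Clearance is held. (h) is not triggered (no current Annual Registration is held), so (g) stands. (b) is therefore removed.
Exception (c) does not apply: no current Tier 1 Declaration is held.
Exception (d): gross monthly sales are $990, below the $1,030 limit; the reference index is 488, meeting the 465 threshold — every condition holds. However, paragraph (i) must be considered: (i) is engaged — the coverage ratio is 66%, below the 81% limit. Exception (d) does not apply.
Exception (e) is satisfied on its face — the registered capacity is 1,590 units, less than the 2,090 units limit; the seller is a natural person; a current Provisional Registration is held. Considering the limiting provisions: (j) would limit (e) — the bottled sauces contain meat — but (k) sets (j) aside: (k) operates against (j): a current Standing Notice is held. (l) would limit (k) — the compliance score is 108 points, meeting the 98 points threshold — but (m) sets (l) aside: (m) operates against (l): a current Tier E Approval is held. (n) would limit (m) — the reportable unit count is 26, less than the 27 limit — but (o) sets (n) aside: (o) operates against (n): aggregate throughput is 7,530 units, meeting the 7,440 units threshold. (p) is triggered (some sales are to a restaurant for resale), but yields to (q): (q) is triggered — the qualifying period is 260 days, below the 270 days limit. So (e) applies.

No — exception (e) applies; Sora is not required to hold a food-handler permit.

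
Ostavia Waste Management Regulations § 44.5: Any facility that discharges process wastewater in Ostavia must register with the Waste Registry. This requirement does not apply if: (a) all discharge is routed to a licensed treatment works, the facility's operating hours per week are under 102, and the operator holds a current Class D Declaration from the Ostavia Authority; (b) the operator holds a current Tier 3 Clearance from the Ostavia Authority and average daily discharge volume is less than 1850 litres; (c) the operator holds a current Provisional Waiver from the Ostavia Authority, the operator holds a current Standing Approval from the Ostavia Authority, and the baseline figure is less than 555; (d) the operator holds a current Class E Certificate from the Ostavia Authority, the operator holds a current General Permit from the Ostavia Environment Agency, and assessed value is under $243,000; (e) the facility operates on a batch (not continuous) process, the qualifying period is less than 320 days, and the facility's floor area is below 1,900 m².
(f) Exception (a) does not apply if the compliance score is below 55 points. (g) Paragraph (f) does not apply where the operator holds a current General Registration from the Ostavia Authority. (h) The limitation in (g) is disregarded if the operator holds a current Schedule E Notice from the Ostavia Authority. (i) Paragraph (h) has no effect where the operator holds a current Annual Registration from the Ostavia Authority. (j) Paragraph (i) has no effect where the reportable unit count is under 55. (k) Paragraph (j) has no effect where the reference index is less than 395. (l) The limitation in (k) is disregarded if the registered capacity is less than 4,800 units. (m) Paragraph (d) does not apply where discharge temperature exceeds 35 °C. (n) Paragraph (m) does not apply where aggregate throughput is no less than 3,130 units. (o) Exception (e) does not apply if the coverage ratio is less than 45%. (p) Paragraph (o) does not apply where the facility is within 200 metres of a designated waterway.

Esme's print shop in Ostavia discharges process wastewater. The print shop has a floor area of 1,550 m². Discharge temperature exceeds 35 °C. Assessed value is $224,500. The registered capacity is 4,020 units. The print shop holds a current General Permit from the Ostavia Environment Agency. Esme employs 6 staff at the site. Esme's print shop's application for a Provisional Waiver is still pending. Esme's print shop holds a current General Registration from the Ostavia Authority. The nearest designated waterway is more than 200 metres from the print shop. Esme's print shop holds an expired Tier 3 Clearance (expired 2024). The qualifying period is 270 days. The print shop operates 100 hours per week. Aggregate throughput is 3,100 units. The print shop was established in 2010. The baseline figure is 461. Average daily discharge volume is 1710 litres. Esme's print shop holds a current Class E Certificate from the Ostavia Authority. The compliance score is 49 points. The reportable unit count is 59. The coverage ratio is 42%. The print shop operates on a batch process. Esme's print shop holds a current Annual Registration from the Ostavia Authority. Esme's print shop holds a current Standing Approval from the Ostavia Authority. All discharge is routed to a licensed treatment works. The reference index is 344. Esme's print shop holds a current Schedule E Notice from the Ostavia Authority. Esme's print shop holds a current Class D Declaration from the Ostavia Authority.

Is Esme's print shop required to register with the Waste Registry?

No — exception (a) applies; Esme's print shop is not required to register with the Waste Registry.

Exception (a)'s conditions are all satisfied: discharge is routed to a licensed treatment works; the facility's operating hours per week are 100, under the 102 limit; a current Class D Declaration is held. Considering the limiting provisions: (f) operates (the compliance score is 49 points, below the 55 points limit), but yields to (g): (g) applies — a current General Registration is held. (h) would limit (g) — a current Schedule E Notice is held — but (i) sets (h) aside: (i) applies — a current Annual Registration is held. (j), which would lift (i), does not operate here — the reportable unit count is 59, not under 55. Exception (a) stands.
Exception (b) requires that the operator holds a current Tier 3 Clearance from the Ostavia Authority; but no current Tier 3 Clearance is held, so (b) is unavailable.
Exception (c) does not apply: the Provisional Waiver is not current.
Exception (d) is satisfied on its face — a current Class E Certificate is held; a current General Permit is held; assessed value is $224,500, under the $243,000 limit. Turning to paragraphs (m)–(n): (m) operates against (d): discharge temperature exceeds 35 °C. (n), which would lift (m), is not engaged — aggregate throughput is 3,100 units, short of 3,130 units. Exception (d) does not apply.
Exception (e)'s conditions are all satisfied: the facility operates on a batch process; the qualifying period is 270 days, less than the 320 days limit; the facility's floor area is 1,550 m², below the 1,900 m² limit. However, paragraphs (o)–(p) must be considered: (o) operates against (e): the coverage ratio is 42%, less than the 45% limit. (p), which would lift (o), is not engaged — the print shop is more than 200 m from any designated waterway. (e) is therefore removed.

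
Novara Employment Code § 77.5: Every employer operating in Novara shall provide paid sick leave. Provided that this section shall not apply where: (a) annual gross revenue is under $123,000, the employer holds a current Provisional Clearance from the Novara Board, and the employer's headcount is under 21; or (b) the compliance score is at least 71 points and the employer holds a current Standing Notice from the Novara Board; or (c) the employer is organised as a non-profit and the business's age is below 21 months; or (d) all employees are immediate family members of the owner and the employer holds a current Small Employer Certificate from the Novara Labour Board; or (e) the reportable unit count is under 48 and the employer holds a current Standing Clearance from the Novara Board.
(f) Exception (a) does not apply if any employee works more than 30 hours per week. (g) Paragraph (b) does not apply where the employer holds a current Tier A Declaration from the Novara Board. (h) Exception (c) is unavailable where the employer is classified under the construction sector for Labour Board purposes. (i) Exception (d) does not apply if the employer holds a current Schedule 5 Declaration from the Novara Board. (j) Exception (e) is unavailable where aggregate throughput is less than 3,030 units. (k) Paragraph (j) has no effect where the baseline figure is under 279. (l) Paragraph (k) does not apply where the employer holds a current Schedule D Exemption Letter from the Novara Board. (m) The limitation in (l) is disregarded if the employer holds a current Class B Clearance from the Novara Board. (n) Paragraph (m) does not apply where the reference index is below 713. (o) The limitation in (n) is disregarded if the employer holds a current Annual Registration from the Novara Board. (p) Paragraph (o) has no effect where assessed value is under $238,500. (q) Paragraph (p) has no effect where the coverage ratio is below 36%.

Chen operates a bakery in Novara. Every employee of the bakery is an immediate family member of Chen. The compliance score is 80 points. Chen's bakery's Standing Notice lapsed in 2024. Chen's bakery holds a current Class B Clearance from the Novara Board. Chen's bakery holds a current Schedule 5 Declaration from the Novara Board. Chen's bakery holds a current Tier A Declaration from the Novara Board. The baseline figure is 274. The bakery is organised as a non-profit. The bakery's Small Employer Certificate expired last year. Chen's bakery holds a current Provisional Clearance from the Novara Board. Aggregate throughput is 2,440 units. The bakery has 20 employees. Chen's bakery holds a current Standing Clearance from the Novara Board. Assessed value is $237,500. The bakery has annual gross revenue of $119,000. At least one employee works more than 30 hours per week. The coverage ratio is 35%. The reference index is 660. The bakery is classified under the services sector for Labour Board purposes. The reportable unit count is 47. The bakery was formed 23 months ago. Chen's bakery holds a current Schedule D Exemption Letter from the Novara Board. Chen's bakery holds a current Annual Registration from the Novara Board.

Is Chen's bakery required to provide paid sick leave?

Exception (a): annual gross revenue is $119,000, under the $123,000 limit; a current Provisional Clearance is held; the employer's headcount is 20, under the 21 limit — every condition holds. Turning to paragraph (f): (f) is triggered — at least one employee exceeds 30 hours/week. Exception (a) does not apply.
Exception (b) fails — the Standing Notice is not current.
Exception (c) requires that the business's age is below 21 months; but the business's age is 23 months, not below 21 months, so (c) is unavailable.
Exception (d) fails — the Small Employer Certificate has expired.
Exception (e)'s conditions are all satisfied: the reportable unit count is 47, under the 48 limit; a current Standing Clearance is held. Considering the limiting provisions: (j) is triggered (aggregate throughput is 2,440 units, less than the 3,030 units limit), but is itself disapplied by (k): (k) is engaged — the baseline figure is 274, under the 279 limit. (l) is engaged (a current Schedule D Exemption Letter is held), but is set aside by (m): (m) is engaged — a current Class B Clearance is held. (n) applies (the reference index is 660, below the 713 limit), but is set aside by (o): (o) operates against (n): a current Annual Registration is held. (p) would limit (o) — assessed value is $237,500, under the $238,500 limit — but (q) sets (p) aside: (q) applies — the coverage ratio is 35%, below the 36% limit. So (e) applies.

No — exception (e) applies; Chen's bakery is not required to provide paid sick leave.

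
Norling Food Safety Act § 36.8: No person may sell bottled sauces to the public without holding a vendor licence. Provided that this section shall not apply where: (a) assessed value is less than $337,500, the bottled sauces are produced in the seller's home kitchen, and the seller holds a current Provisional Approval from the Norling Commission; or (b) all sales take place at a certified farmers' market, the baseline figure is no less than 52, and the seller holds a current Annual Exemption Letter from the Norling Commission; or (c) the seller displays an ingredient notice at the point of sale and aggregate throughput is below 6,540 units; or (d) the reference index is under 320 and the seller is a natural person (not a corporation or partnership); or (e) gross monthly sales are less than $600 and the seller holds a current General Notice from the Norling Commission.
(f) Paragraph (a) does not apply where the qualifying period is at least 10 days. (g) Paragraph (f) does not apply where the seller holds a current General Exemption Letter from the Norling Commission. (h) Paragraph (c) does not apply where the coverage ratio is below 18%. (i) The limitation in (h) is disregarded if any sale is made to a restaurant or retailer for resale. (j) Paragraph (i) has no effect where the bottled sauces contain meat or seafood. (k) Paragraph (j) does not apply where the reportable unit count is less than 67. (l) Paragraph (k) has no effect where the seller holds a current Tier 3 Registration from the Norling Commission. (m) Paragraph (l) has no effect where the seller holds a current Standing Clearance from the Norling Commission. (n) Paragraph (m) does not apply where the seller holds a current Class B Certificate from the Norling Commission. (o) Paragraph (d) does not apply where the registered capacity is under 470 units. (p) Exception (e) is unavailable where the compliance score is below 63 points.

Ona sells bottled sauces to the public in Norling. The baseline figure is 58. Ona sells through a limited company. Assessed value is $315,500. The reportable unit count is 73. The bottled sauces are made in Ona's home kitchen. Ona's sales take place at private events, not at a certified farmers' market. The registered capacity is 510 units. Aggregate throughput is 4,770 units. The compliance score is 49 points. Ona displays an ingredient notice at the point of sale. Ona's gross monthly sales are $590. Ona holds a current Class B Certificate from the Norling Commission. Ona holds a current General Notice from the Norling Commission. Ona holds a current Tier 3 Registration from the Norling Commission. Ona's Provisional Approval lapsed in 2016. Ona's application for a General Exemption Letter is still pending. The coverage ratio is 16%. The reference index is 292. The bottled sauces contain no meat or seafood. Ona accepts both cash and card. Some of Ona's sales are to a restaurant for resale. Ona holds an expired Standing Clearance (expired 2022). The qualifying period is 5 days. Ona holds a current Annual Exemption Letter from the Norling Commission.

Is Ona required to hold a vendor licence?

Exception (a) requires that the seller holds a current Provisional Approval from the Norling Commission; but there is no Provisional Approval in force, so (a) is unavailable.
Exception (b) requires that all sales take place at a certified farmers' market; but sales are at private events, not a certified farmers' market, so (b) is unavailable.
Exception (c)'s conditions are all satisfied: an ingredient notice is displayed; aggregate throughput is 4,770 units, below the 6,540 units limit. Considering the limiting provisions: (h) applies (the coverage ratio is 16%, below the 18% limit), but is displaced by (i): (i) is engaged — some sales are to a restaurant for resale. (j) is not engaged (the bottled sauces contain no meat or seafood), so (i) stands. (c) remains available.
Exception (d) requires that the seller is a natural person (not a corporation or partnership); but the seller operates through a limited company, so (d) is unavailable.
Exception (e)'s conditions are all satisfied: gross monthly sales are $590, less than the $600 limit; a current General Notice is held. Turning to paragraph (p): (p) operates against (e): the compliance score is 49 points, below the 63 points limit. So (e) is unavailable.

No — exception (c) applies; Ona is not required to hold a vendor licence.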